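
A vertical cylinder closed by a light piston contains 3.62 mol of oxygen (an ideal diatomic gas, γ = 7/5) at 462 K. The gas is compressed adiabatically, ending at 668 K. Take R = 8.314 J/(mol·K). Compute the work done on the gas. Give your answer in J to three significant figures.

W ≈ 15500 J

Adiabatic ⇒ Q = 0, so W_by = −ΔU = nCᵥ(T₁ − T₂).
Cᵥ = 5R/2 = 20.79 J/(mol·K).
W = (3.62)(20.79)(462 − 668) = -15500 J.
Work on gas = −W_by = 15500 J.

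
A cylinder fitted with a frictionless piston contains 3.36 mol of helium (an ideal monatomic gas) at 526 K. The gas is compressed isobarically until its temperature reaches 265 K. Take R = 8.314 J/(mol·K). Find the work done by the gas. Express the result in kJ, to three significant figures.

W ≈ -7.29 kJ

Isobaric: W = P ΔV = nR ΔT.
W = (3.36)(8.314)(265 − 526) = -7291 J.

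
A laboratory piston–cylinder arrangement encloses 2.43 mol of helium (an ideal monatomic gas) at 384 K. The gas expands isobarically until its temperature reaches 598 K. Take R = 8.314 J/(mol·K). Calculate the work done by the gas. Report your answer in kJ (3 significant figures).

Isobaric: W = P ΔV = nR ΔT.
W = (2.43)(8.314)(598 − 384) = 4323 J.

W ≈ 4.32 kJ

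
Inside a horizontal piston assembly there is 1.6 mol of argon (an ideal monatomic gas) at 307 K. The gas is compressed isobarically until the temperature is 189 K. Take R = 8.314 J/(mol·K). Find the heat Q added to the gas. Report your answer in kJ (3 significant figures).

Q ≈ -3.92 kJ

Isobaric: W = nRΔT = (1.6)(8.314)(-118) = -1570 J.
ΔU = nCᵥΔT with Cᵥ = 3R/2: ΔU = (1.6)(12.47)(-118) = -2355 J.
Q = ΔU + W = -2355 − 1570 = -3924 J.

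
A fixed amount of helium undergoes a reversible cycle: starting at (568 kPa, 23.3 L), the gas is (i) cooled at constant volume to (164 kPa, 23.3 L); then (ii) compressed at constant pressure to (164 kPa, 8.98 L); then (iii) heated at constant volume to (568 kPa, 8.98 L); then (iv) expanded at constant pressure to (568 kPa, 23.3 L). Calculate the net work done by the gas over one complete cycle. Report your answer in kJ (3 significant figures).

Constant-volume legs do no work.
W(ii) = (164)(8.98 − 23.3) = -2348 J; W(iv) = (568)(23.3 − 8.98) = 8134 J.
W_net = -2348 + 8134 = 5785 J (the clockwise enclosed area).

W_net ≈ 5.79 kJ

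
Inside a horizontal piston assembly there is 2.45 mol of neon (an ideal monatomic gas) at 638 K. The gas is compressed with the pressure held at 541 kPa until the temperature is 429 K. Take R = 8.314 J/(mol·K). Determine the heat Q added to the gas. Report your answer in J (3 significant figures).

Isobaric: W = nRΔT = (2.45)(8.314)(-209) = -4257 J.
ΔU = nCᵥΔT with Cᵥ = 3R/2: ΔU = (2.45)(12.47)(-209) = -6386 J.
Q = ΔU + W = -6386 − 4257 = -10643 J.

Q ≈ -10600 J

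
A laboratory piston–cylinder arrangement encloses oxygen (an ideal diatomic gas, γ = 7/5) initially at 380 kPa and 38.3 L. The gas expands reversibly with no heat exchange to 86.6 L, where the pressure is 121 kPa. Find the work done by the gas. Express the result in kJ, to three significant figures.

Adiabatic: W = (P₁V₁ − P₂V₂)/(γ − 1) with γ = 7/5.
P₁V₁ = 14554 J, P₂V₂ = 10479 J.
W = (14554 − 10479) / 0.4 = 10189 J.

W ≈ 10.2 kJ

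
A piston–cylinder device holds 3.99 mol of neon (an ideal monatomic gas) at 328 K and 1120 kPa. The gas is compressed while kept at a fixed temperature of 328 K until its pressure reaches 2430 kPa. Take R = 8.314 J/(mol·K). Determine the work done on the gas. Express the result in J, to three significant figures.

W ≈ 8430 J

Isothermal process: W = nRT ln(V₂/V₁) = nRT ln(P₁/P₂).
W = (3.99)(8.314)(328) × ln(1120/2430)
  = 10881 × ln(0.4609) = 10881 × -0.7746
W_by_gas = -8428 J; work on gas = −W_by = 8428 J.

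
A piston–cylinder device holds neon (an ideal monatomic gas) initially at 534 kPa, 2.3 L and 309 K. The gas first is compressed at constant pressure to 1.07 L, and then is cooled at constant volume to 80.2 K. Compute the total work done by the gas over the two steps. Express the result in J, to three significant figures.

Step 1 (isobaric): W = PΔV = (534 kPa)(1.07 − 2.3 L) = -656.8 J.
Step 2 (isochoric): W = 0 (constant volume).
W_total = -656.8 + 0 = -656.8 J.

W_total ≈ -657 J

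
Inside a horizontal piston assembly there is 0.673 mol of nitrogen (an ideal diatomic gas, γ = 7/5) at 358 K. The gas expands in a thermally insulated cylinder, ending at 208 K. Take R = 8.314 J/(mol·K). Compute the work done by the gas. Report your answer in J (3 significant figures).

W ≈ 2100 J

Adiabatic ⇒ Q = 0, so W_by = −ΔU = nCᵥ(T₁ − T₂).
Cᵥ = 5R/2 = 20.79 J/(mol·K).
W = (0.673)(20.79)(358 − 208) = 2098 J.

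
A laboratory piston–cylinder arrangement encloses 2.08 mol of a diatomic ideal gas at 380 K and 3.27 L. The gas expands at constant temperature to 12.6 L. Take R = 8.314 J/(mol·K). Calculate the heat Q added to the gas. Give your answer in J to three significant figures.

Isothermal ⇒ ΔU = 0, so Q = W = nRT ln(V₂/V₁).
Q = (2.08)(8.314)(380) ln(12.6/3.27) = 6571 × 1.349 = 8864 J.

Q ≈ 8860 J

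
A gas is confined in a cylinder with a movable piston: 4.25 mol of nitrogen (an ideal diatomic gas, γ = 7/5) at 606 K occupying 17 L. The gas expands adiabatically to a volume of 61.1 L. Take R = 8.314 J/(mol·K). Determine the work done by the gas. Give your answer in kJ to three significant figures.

W ≈ 21.4 kJ

Adiabatic: TV^(γ−1) = const with γ = 7/5.
T₂ = T₁ (V₁/V₂)^(γ−1) = 606 × (17/61.1)^0.4 = 606 × 0.5995 = 363.3 K.
W_by = nCᵥ(T₁ − T₂) = (4.25)(20.79)(606 − 363.3) = 21441 J.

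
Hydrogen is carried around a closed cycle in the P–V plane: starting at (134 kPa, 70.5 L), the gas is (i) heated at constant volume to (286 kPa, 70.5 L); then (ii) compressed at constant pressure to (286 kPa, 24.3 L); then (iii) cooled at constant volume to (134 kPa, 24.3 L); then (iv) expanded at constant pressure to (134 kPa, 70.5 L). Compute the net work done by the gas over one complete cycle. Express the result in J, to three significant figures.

W_net ≈ -7020 J

Constant-volume legs do no work.
W(ii) = (286)(24.3 − 70.5) = -13213 J; W(iv) = (134)(70.5 − 24.3) = 6191 J.
W_net = -13213 + 6191 = -7022 J (the counter-clockwise enclosed area).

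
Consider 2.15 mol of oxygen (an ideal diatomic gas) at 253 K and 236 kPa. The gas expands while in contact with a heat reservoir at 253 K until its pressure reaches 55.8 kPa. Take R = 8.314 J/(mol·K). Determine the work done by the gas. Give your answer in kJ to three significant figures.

Isothermal process: W = nRT ln(V₂/V₁) = nRT ln(P₁/P₂).
W = (2.15)(8.314)(253) × ln(236/55.8)
  = 4522 × ln(4.229) = 4522 × 1.442
W_by_gas = 6522 J.

W ≈ 6.52 kJ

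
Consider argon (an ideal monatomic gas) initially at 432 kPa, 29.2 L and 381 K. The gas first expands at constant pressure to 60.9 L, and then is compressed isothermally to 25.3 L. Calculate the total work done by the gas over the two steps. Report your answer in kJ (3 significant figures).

Step 1 (isobaric): W = PΔV = (432 kPa)(60.9 − 29.2 L) = 13694 J.
After step 1: P = 432 kPa, V = 60.9 L, T = 794.6 K.
Step 2 (isothermal): W = P₁V₁ ln(V₂/V₁) = (26309) ln(25.3/60.9) = -23110 J.
W_total = 13694 − 23110 = -9416 J.

W_total ≈ -9.42 kJ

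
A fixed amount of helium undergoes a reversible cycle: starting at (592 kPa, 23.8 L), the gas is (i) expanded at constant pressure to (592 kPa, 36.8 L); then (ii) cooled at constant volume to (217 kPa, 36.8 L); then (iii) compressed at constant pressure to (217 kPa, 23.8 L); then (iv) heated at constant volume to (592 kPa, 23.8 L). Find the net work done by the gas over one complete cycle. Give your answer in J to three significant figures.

Constant-volume legs do no work.
W(i) = (592)(36.8 − 23.8) = 7696 J; W(iii) = (217)(23.8 − 36.8) = -2821 J.
W_net = 7696 − 2821 = 4875 J (the clockwise enclosed area).

W_net ≈ 4870 J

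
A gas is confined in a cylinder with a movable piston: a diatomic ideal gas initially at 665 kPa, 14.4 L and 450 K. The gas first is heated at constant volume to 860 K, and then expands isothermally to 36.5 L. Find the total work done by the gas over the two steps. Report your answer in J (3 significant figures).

W_total ≈ 17000 J

Step 1 (isochoric): W = 0 (constant volume).
After step 1: P = 1271 kPa (V unchanged).
Step 2 (isothermal): W = P₁V₁ ln(V₂/V₁) = (18301) ln(36.5/14.4) = 17021 J.
W_total = 0 + 17021 = 17021 J.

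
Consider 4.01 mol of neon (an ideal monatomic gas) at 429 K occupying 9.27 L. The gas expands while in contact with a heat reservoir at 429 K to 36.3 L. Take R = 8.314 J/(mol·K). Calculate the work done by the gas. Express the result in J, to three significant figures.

W ≈ 19500 J

Isothermal: W = nRT ln(V₂/V₁).
W = (4.01)(8.314)(429) × ln(36.3/9.27)
  = 14302 × 1.365
W_by_gas = 19523 J.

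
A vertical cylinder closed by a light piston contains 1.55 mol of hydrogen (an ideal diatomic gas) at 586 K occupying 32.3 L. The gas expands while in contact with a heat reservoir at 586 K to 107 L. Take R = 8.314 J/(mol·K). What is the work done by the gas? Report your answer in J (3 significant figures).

W ≈ 9050 J

Isothermal: W = nRT ln(V₂/V₁).
W = (1.55)(8.314)(586) × ln(107/32.3)
  = 7552 × 1.198
W_by_gas = 9045 J.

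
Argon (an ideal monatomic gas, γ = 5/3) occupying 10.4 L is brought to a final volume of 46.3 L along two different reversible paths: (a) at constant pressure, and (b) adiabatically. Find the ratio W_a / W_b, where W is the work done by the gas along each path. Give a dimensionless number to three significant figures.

W_a / W_b ≈ 3.65

Path (a) isobaric: W = P₁(V₂ − V₁) → W_a/(P₁V₁) = 3.452.
Path (b) adiabatic: W = P₁V₁(1 − (V₁/V₂)^(γ−1))/(γ−1) → W_b/(P₁V₁) = 0.9457.
W_a / W_b = 3.452 / 0.9457 = 3.65.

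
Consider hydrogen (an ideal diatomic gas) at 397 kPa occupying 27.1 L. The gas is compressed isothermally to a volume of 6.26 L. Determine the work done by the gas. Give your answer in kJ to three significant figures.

W ≈ -15.8 kJ

Isothermal: W = nRT ln(V₂/V₁) = P₁V₁ ln(V₂/V₁).
P₁V₁ = (397 kPa)(27.1 L) = 10759 J.
W = 10759 × ln(6.26/27.1) = 10759 × -1.465
W_by_gas = -15765 J.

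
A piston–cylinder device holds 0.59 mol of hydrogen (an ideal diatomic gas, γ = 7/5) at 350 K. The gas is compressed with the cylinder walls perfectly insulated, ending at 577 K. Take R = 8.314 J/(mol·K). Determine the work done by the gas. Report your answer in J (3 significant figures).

W ≈ -2780 J

Adiabatic ⇒ Q = 0, so W_by = −ΔU = nCᵥ(T₁ − T₂).
Cᵥ = 5R/2 = 20.79 J/(mol·K).
W = (0.59)(20.79)(350 − 577) = -2784 J.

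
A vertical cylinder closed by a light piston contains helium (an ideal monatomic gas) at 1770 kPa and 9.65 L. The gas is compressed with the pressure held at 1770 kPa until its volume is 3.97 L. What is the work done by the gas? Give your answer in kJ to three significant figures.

Isobaric: W = P ΔV.
W = (1770 kPa)(3.97 − 9.65 L) = (1770)(-5.68) = -10054 J.

W ≈ -10.1 kJ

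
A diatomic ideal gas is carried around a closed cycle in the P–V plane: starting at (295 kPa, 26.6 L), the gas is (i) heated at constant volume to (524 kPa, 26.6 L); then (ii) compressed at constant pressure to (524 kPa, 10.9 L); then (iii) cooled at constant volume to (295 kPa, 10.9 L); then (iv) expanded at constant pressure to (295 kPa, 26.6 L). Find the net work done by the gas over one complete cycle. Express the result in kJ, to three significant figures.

W_net ≈ -3.60 kJ

Constant-volume legs do no work.
W(ii) = (524)(10.9 − 26.6) = -8227 J; W(iv) = (295)(26.6 − 10.9) = 4632 J.
W_net = -8227 + 4632 = -3595 J (the counter-clockwise enclosed area).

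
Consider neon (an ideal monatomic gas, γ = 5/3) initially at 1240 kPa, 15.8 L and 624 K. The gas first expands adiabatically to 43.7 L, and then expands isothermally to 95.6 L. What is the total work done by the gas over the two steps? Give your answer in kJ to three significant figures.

Step 1 (adiabatic): W = (P₁V₁ − P₂V₂)/(γ−1) = (19592 − 9943)/0.667 = 14473 J.
After step 1: P = 227.5 kPa, V = 43.7 L, T = 316.7 K.
Step 2 (isothermal): W = P₁V₁ ln(V₂/V₁) = (9943) ln(95.6/43.7) = 7784 J.
W_total = 14473 + 7784 = 22257 J.

W_total ≈ 22.3 kJ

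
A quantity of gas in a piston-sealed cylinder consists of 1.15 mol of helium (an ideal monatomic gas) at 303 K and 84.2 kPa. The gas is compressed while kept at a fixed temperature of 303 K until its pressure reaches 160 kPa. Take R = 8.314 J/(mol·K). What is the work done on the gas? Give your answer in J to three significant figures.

W ≈ 1860 J

Isothermal process: W = nRT ln(V₂/V₁) = nRT ln(P₁/P₂).
W = (1.15)(8.314)(303) × ln(84.2/160)
  = 2897 × ln(0.5262) = 2897 × -0.642
W_by_gas = -1860 J; work on gas = −W_by = 1860 J.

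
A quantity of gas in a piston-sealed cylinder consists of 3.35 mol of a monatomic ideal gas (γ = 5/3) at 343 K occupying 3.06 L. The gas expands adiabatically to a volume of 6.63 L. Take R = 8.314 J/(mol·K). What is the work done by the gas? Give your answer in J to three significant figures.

Adiabatic: TV^(γ−1) = const with γ = 5/3.
T₂ = T₁ (V₁/V₂)^(γ−1) = 343 × (3.06/6.63)^0.667 = 343 × 0.5972 = 204.8 K.
W_by = nCᵥ(T₁ − T₂) = (3.35)(12.47)(343 − 204.8) = 5772 J.

W ≈ 5770 J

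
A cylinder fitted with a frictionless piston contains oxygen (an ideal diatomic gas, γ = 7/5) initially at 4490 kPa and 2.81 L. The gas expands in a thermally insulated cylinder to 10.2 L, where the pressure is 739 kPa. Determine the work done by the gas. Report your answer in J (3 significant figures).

W ≈ 12700 J

Adiabatic: W = (P₁V₁ − P₂V₂)/(γ − 1) with γ = 7/5.
P₁V₁ = 12617 J, P₂V₂ = 7538 J.
W = (12617 − 7538) / 0.4 = 12698 J.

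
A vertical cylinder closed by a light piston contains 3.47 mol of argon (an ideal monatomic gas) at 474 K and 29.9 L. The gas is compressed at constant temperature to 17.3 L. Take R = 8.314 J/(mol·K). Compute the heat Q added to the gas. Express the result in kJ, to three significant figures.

Q ≈ -7.48 kJ

Isothermal ⇒ ΔU = 0, so Q = W = nRT ln(V₂/V₁).
Q = (3.47)(8.314)(474) ln(17.3/29.9) = 13675 × -0.5472 = -7482 J.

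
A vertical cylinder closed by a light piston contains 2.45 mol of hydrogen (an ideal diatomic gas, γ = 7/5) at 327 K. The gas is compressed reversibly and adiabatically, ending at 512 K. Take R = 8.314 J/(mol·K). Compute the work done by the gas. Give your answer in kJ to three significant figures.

W ≈ -9.42 kJ

Adiabatic ⇒ Q = 0, so W_by = −ΔU = nCᵥ(T₁ − T₂).
Cᵥ = 5R/2 = 20.79 J/(mol·K).
W = (2.45)(20.79)(327 − 512) = -9421 J.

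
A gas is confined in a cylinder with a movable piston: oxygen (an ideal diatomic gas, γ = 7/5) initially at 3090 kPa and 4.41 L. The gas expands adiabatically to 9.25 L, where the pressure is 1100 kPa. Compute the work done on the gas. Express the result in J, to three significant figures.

W ≈ -8630 J

Adiabatic: W = (P₁V₁ − P₂V₂)/(γ − 1) with γ = 7/5.
P₁V₁ = 13627 J, P₂V₂ = 10175 J.
W = (13627 − 10175) / 0.4 = 8630 J.
Work on gas = −W_by = -8630 J.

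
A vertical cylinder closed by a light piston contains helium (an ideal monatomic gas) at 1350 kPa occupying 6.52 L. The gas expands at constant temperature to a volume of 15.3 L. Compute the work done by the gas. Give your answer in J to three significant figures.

W ≈ 7510 J

Isothermal: W = nRT ln(V₂/V₁) = P₁V₁ ln(V₂/V₁).
P₁V₁ = (1350 kPa)(6.52 L) = 8802 J.
W = 8802 × ln(15.3/6.52) = 8802 × 0.853
W_by_gas = 7508 J.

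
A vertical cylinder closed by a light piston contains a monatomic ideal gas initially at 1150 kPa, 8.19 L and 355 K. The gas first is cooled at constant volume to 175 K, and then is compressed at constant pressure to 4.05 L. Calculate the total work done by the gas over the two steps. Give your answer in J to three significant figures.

Step 1 (isochoric): W = 0 (constant volume).
After step 1: P = 566.9 kPa (V unchanged).
Step 2 (isobaric): W = PΔV = (566.9 kPa)(4.05 − 8.19 L) = -2347 J.
W_total = 0 − 2347 = -2347 J.

W_total ≈ -2350 J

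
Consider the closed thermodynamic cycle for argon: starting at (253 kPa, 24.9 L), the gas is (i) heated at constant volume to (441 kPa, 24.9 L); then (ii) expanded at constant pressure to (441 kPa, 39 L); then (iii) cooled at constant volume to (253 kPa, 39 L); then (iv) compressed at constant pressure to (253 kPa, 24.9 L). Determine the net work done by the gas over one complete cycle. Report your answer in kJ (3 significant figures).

Constant-volume legs do no work.
W(ii) = (441)(39 − 24.9) = 6218 J; W(iv) = (253)(24.9 − 39) = -3567 J.
W_net = 6218 − 3567 = 2651 J (the clockwise enclosed area).

W_net ≈ 2.65 kJ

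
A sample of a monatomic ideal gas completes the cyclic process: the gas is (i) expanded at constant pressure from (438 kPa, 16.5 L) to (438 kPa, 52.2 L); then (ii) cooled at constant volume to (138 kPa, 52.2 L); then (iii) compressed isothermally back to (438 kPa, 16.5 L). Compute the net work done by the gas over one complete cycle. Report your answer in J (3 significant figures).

Leg (i): W = PΔV = (438)(52.2 − 16.5) = 15637 J.
Leg (ii): W = 0.
Leg (iii): W = PᵢVᵢ ln(V_f/Vᵢ) = (7204) ln(16.5/52.2) = -8297 J.
W_net = 15637 − 8297 = 7340 J.

W_net ≈ 7340 J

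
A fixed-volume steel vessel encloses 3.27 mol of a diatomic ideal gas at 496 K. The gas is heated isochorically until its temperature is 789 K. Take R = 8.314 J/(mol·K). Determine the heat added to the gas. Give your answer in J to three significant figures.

Q ≈ 19900 J

Constant volume ⇒ W = 0, so Q = ΔU = nCᵥΔT with Cᵥ = 5R/2 = 20.79 J/(mol·K).
ΔU = (3.27)(20.79)(789 − 496) = 19914 J.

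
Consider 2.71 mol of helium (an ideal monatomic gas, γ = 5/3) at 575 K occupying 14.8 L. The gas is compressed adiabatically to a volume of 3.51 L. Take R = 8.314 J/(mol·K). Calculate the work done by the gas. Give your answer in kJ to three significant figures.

Adiabatic: TV^(γ−1) = const with γ = 5/3.
T₂ = T₁ (V₁/V₂)^(γ−1) = 575 × (14.8/3.51)^0.667 = 575 × 2.61 = 1501 K.
W_by = nCᵥ(T₁ − T₂) = (2.71)(12.47)(575 − 1501) = -31287 J.

W ≈ -31.3 kJ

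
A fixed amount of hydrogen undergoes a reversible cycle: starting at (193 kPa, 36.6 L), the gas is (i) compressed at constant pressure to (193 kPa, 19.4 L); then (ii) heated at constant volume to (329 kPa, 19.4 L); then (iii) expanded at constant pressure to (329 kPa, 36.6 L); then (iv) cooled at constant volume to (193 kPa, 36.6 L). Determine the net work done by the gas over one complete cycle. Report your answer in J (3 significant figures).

W_net ≈ 2340 J

Constant-volume legs do no work.
W(i) = (193)(19.4 − 36.6) = -3320 J; W(iii) = (329)(36.6 − 19.4) = 5659 J.
W_net = -3320 + 5659 = 2339 J (the clockwise enclosed area).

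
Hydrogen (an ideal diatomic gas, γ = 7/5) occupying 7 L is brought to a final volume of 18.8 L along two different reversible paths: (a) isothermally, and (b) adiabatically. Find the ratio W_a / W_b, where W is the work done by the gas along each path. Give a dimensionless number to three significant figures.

Path (a) isothermal: W = P₁V₁ ln(V₂/V₁) → W_a/(P₁V₁) = 0.9879.
Path (b) adiabatic: W = P₁V₁(1 − (V₁/V₂)^(γ−1))/(γ−1) → W_b/(P₁V₁) = 0.8161.
W_a / W_b = 0.9879 / 0.8161 = 1.211.

W_a / W_b ≈ 1.21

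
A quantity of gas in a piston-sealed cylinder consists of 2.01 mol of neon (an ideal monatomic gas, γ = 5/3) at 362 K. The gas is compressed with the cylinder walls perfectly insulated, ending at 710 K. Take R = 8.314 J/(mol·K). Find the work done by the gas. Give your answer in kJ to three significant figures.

Adiabatic ⇒ Q = 0, so W_by = −ΔU = nCᵥ(T₁ − T₂).
Cᵥ = 3R/2 = 12.47 J/(mol·K).
W = (2.01)(12.47)(362 − 710) = -8723 J.

W ≈ -8.72 kJ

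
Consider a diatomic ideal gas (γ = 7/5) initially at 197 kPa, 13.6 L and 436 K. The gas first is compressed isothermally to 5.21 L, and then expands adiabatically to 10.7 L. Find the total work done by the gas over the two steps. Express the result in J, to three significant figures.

W_total ≈ -895 J

Step 1 (isothermal): W = P₁V₁ ln(V₂/V₁) = (2679) ln(5.21/13.6) = -2571 J.
After step 1: P = 514.2 kPa, V = 5.21 L, T = 436 K.
Step 2 (adiabatic): W = (P₁V₁ − P₂V₂)/(γ−1) = (2679 − 2009)/0.4 = 1675 J.
W_total = -2571 + 1675 = -895.2 J.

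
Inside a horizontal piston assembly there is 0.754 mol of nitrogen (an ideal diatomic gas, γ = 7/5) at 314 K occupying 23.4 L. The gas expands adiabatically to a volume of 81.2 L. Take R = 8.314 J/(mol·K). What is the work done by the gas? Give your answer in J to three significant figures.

Adiabatic: TV^(γ−1) = const with γ = 7/5.
T₂ = T₁ (V₁/V₂)^(γ−1) = 314 × (23.4/81.2)^0.4 = 314 × 0.6079 = 190.9 K.
W_by = nCᵥ(T₁ − T₂) = (0.754)(20.79)(314 − 190.9) = 1929 J.

W ≈ 1930 J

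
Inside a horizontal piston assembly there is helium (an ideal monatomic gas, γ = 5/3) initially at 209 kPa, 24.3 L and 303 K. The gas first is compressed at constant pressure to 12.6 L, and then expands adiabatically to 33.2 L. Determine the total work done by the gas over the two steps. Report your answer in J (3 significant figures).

W_total ≈ -566 J

Step 1 (isobaric): W = PΔV = (209 kPa)(12.6 − 24.3 L) = -2445 J.
After step 1: P = 209 kPa, V = 12.6 L, T = 157.1 K.
Step 2 (adiabatic): W = (P₁V₁ − P₂V₂)/(γ−1) = (2633 − 1380)/0.667 = 1879 J.
W_total = -2445 + 1879 = -565.8 J.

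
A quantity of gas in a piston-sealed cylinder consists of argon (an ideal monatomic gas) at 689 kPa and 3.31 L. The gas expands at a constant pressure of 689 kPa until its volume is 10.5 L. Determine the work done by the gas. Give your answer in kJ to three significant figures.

Isobaric: W = P ΔV.
W = (689 kPa)(10.5 − 3.31 L) = (689)(7.19) = 4954 J.

W ≈ 4.95 kJ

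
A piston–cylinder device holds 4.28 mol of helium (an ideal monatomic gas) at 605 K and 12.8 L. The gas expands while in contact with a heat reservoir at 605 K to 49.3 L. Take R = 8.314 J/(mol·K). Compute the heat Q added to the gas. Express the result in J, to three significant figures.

Q ≈ 29000 J

Isothermal ⇒ ΔU = 0, so Q = W = nRT ln(V₂/V₁).
Q = (4.28)(8.314)(605) ln(49.3/12.8) = 21528 × 1.348 = 29030 J.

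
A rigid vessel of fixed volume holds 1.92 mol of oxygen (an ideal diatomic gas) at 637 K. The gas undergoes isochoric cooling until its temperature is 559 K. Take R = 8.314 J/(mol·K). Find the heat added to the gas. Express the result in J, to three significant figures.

Constant volume ⇒ W = 0, so Q = ΔU = nCᵥΔT with Cᵥ = 5R/2 = 20.79 J/(mol·K).
ΔU = (1.92)(20.79)(559 − 637) = -3113 J.

Q ≈ -3110 J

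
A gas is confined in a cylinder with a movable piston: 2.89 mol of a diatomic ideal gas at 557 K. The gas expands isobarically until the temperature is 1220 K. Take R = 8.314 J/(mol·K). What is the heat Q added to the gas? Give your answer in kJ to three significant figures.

Isobaric: W = nRΔT = (2.89)(8.314)(663) = 15930 J.
ΔU = nCᵥΔT with Cᵥ = 5R/2: ΔU = (2.89)(20.79)(663) = 39826 J.
Q = ΔU + W = 39826 + 15930 = 55756 J.

Q ≈ 55.8 kJ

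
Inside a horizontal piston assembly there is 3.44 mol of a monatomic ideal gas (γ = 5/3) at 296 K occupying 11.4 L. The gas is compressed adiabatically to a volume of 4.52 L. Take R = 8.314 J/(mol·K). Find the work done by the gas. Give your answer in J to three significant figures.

W ≈ -10800 J

Adiabatic: TV^(γ−1) = const with γ = 5/3.
T₂ = T₁ (V₁/V₂)^(γ−1) = 296 × (11.4/4.52)^0.667 = 296 × 1.853 = 548.4 K.
W_by = nCᵥ(T₁ − T₂) = (3.44)(12.47)(296 − 548.4) = -10830 J.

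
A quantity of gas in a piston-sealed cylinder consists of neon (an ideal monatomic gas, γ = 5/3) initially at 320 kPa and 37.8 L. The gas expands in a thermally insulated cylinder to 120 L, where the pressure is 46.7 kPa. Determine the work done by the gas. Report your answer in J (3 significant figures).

W ≈ 9740 J

Adiabatic: W = (P₁V₁ − P₂V₂)/(γ − 1) with γ = 5/3.
P₁V₁ = 12096 J, P₂V₂ = 5604 J.
W = (12096 − 5604) / 0.6667 = 9738 J.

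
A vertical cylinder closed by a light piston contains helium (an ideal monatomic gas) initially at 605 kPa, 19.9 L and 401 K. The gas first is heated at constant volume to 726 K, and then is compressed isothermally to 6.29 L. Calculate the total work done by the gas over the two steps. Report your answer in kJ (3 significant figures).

W_total ≈ -25.1 kJ

Step 1 (isochoric): W = 0 (constant volume).
After step 1: P = 1095 kPa (V unchanged).
Step 2 (isothermal): W = P₁V₁ ln(V₂/V₁) = (21797) ln(6.29/19.9) = -25105 J.
W_total = 0 − 25105 = -25105 J.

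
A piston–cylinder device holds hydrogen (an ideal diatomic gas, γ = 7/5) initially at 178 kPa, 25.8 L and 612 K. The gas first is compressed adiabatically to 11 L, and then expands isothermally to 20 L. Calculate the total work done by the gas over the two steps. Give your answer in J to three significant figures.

Step 1 (adiabatic): W = (P₁V₁ − P₂V₂)/(γ−1) = (4592 − 6458)/0.4 = -4665 J.
After step 1: P = 587.1 kPa, V = 11 L, T = 860.7 K.
Step 2 (isothermal): W = P₁V₁ ln(V₂/V₁) = (6458) ln(20/11) = 3861 J.
W_total = -4665 + 3861 = -804.1 J.

W_total ≈ -804 J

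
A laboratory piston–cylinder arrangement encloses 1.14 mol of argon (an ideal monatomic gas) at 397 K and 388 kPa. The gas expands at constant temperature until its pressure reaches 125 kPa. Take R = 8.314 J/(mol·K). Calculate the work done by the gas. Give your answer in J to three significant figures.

Isothermal process: W = nRT ln(V₂/V₁) = nRT ln(P₁/P₂).
W = (1.14)(8.314)(397) × ln(388/125)
  = 3763 × ln(3.104) = 3763 × 1.133
W_by_gas = 4262 J.

W ≈ 4260 J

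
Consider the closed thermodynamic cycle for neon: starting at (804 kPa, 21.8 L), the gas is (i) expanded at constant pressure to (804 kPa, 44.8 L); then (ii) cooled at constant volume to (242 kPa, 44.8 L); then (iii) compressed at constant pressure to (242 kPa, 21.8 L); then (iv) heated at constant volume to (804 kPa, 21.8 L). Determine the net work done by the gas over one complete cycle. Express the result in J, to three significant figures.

Constant-volume legs do no work.
W(i) = (804)(44.8 − 21.8) = 18492 J; W(iii) = (242)(21.8 − 44.8) = -5566 J.
W_net = 18492 − 5566 = 12926 J (the clockwise enclosed area).

W_net ≈ 12900 J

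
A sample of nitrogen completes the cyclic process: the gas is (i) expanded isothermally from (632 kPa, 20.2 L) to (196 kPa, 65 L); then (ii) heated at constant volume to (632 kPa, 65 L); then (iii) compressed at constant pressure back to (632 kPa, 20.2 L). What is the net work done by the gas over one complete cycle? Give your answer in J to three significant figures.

W_net ≈ -13400 J

Leg (i): W = PᵢVᵢ ln(V_f/Vᵢ) = (12766) ln(65/20.2) = 14920 J.
Leg (ii): W = 0.
Leg (iii): W = PΔV = (632)(20.2 − 65) = -28314 J.
W_net = 14920 − 28314 = -13393 J.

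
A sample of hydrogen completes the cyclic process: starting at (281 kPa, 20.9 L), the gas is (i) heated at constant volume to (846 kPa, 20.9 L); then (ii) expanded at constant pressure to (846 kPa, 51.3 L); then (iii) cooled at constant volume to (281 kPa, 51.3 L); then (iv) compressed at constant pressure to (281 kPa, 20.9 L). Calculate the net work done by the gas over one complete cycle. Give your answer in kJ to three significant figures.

Constant-volume legs do no work.
W(ii) = (846)(51.3 − 20.9) = 25718 J; W(iv) = (281)(20.9 − 51.3) = -8542 J.
W_net = 25718 − 8542 = 17176 J (the clockwise enclosed area).

W_net ≈ 17.2 kJ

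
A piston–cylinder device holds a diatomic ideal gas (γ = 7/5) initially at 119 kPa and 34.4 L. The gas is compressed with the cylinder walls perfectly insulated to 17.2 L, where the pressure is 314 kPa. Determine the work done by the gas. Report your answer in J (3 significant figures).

W ≈ -3270 J

Adiabatic: W = (P₁V₁ − P₂V₂)/(γ − 1) with γ = 7/5.
P₁V₁ = 4094 J, P₂V₂ = 5401 J.
W = (4094 − 5401) / 0.4 = -3268 J.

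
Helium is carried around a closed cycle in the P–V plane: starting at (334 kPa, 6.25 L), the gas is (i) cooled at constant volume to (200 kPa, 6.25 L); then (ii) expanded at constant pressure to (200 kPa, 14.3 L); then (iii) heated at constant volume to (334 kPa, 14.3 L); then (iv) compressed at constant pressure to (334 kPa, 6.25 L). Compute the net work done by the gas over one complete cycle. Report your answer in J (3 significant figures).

W_net ≈ -1080 J

Constant-volume legs do no work.
W(ii) = (200)(14.3 − 6.25) = 1610 J; W(iv) = (334)(6.25 − 14.3) = -2689 J.
W_net = 1610 − 2689 = -1079 J (the counter-clockwise enclosed area).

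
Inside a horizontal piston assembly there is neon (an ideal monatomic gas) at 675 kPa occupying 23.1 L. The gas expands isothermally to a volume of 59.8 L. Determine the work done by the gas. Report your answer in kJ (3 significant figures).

W ≈ 14.8 kJ

Isothermal: W = nRT ln(V₂/V₁) = P₁V₁ ln(V₂/V₁).
P₁V₁ = (675 kPa)(23.1 L) = 15593 J.
W = 15593 × ln(59.8/23.1) = 15593 × 0.9512
W_by_gas = 14831 J.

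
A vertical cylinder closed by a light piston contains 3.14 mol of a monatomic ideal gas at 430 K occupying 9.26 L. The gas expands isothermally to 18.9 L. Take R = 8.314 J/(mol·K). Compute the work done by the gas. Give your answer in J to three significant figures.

W ≈ 8010 J

Isothermal: W = nRT ln(V₂/V₁).
W = (3.14)(8.314)(430) × ln(18.9/9.26)
  = 11226 × 0.7135
W_by_gas = 8009 J.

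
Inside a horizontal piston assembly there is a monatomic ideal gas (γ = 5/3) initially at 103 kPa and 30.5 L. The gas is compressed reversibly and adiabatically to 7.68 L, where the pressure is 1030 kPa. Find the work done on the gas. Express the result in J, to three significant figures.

Adiabatic: W = (P₁V₁ − P₂V₂)/(γ − 1) with γ = 5/3.
P₁V₁ = 3142 J, P₂V₂ = 7910 J.
W = (3142 − 7910) / 0.6667 = -7153 J.
Work on gas = −W_by = 7153 J.

W ≈ 7150 J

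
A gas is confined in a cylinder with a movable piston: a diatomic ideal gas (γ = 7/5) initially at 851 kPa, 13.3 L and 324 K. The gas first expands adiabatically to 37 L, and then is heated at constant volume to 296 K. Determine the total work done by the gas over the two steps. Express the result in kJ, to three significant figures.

Step 1 (adiabatic): W = (P₁V₁ − P₂V₂)/(γ−1) = (11318 − 7517)/0.4 = 9503 J.
Step 2 (isochoric): W = 0 (constant volume).
W_total = 9503 + 0 = 9503 J.

W_total ≈ 9.50 kJ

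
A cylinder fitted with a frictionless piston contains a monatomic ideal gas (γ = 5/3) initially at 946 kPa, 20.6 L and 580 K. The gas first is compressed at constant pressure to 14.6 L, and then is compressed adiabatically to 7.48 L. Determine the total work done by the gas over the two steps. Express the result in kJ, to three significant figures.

W_total ≈ -17.3 kJ

Step 1 (isobaric): W = PΔV = (946 kPa)(14.6 − 20.6 L) = -5676 J.
After step 1: P = 946 kPa, V = 14.6 L, T = 411.1 K.
Step 2 (adiabatic): W = (P₁V₁ − P₂V₂)/(γ−1) = (13812 − 21571)/0.667 = -11640 J.
W_total = -5676 − 11640 = -17316 J.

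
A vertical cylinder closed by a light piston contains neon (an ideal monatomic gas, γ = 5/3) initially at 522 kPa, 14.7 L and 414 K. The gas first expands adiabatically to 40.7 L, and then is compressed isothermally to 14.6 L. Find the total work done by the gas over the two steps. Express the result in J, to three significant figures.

Step 1 (adiabatic): W = (P₁V₁ − P₂V₂)/(γ−1) = (7673 − 3892)/0.667 = 5673 J.
After step 1: P = 95.62 kPa, V = 40.7 L, T = 210 K.
Step 2 (isothermal): W = P₁V₁ ln(V₂/V₁) = (3892) ln(14.6/40.7) = -3990 J.
W_total = 5673 − 3990 = 1683 J.

W_total ≈ 1680 J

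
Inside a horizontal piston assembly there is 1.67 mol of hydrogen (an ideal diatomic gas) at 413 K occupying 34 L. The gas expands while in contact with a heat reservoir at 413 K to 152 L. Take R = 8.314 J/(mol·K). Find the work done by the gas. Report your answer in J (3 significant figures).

W ≈ 8590 J

Isothermal: W = nRT ln(V₂/V₁).
W = (1.67)(8.314)(413) × ln(152/34)
  = 5734 × 1.498
W_by_gas = 8587 J.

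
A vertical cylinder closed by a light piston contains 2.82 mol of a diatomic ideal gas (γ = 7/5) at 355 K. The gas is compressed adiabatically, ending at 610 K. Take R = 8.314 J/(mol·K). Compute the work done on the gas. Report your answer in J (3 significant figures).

W ≈ 14900 J

Adiabatic ⇒ Q = 0, so W_by = −ΔU = nCᵥ(T₁ − T₂).
Cᵥ = 5R/2 = 20.79 J/(mol·K).
W = (2.82)(20.79)(355 − 610) = -14946 J.
Work on gas = −W_by = 14946 J.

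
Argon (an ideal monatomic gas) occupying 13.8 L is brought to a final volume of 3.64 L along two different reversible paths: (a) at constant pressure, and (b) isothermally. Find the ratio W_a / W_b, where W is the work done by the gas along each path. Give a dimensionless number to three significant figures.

Path (a) isobaric: W = P₁(V₂ − V₁) → W_a/(P₁V₁) = -0.7362.
Path (b) isothermal: W = P₁V₁ ln(V₂/V₁) → W_b/(P₁V₁) = -1.333.
W_a / W_b = -0.7362 / -1.333 = 0.5524.

W_a / W_b ≈ 0.552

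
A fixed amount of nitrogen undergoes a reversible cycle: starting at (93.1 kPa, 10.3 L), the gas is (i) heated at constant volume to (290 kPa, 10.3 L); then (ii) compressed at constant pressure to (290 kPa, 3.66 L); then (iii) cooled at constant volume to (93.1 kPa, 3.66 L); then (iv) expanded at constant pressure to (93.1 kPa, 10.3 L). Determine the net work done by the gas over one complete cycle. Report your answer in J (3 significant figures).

Constant-volume legs do no work.
W(ii) = (290)(3.66 − 10.3) = -1926 J; W(iv) = (93.1)(10.3 − 3.66) = 618.2 J.
W_net = -1926 + 618.2 = -1307 J (the counter-clockwise enclosed area).

W_net ≈ -1310 J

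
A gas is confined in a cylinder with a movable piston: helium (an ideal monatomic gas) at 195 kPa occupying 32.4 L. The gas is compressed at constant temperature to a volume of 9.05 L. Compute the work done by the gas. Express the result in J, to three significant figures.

W ≈ -8060 J

Isothermal: W = nRT ln(V₂/V₁) = P₁V₁ ln(V₂/V₁).
P₁V₁ = (195 kPa)(32.4 L) = 6318 J.
W = 6318 × ln(9.05/32.4) = 6318 × -1.275
W_by_gas = -8058 J.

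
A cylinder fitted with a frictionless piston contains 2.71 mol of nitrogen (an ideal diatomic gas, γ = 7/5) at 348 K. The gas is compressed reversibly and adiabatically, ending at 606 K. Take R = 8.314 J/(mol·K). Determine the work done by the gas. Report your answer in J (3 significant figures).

W ≈ -14500 J

Adiabatic ⇒ Q = 0, so W_by = −ΔU = nCᵥ(T₁ − T₂).
Cᵥ = 5R/2 = 20.79 J/(mol·K).
W = (2.71)(20.79)(348 − 606) = -14532 J.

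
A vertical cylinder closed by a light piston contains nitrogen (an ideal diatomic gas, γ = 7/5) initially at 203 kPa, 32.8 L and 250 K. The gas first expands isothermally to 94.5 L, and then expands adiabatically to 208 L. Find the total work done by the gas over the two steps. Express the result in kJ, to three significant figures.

Step 1 (isothermal): W = P₁V₁ ln(V₂/V₁) = (6658) ln(94.5/32.8) = 7046 J.
After step 1: P = 70.46 kPa, V = 94.5 L, T = 250 K.
Step 2 (adiabatic): W = (P₁V₁ − P₂V₂)/(γ−1) = (6658 − 4856)/0.4 = 4505 J.
W_total = 7046 + 4505 = 11551 J.

W_total ≈ 11.6 kJ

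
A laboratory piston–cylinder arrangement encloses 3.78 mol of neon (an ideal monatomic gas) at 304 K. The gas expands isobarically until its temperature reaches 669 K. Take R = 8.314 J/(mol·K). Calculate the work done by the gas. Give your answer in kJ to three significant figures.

Isobaric: W = P ΔV = nR ΔT.
W = (3.78)(8.314)(669 − 304) = 11471 J.

W ≈ 11.5 kJ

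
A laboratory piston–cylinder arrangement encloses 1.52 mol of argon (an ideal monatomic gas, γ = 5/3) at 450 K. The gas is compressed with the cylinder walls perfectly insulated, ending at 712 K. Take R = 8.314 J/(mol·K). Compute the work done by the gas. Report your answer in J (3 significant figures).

W ≈ -4970 J

Adiabatic ⇒ Q = 0, so W_by = −ΔU = nCᵥ(T₁ − T₂).
Cᵥ = 3R/2 = 12.47 J/(mol·K).
W = (1.52)(12.47)(450 − 712) = -4966 J.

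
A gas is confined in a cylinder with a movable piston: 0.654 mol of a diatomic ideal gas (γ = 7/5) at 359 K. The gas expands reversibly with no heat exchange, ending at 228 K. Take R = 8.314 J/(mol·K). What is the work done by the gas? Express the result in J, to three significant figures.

W ≈ 1780 J

Adiabatic ⇒ Q = 0, so W_by = −ΔU = nCᵥ(T₁ − T₂).
Cᵥ = 5R/2 = 20.79 J/(mol·K).
W = (0.654)(20.79)(359 − 228) = 1781 J.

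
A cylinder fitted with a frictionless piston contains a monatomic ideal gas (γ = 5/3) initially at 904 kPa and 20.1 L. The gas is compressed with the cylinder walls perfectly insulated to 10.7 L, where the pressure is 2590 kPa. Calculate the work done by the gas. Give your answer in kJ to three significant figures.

W ≈ -14.3 kJ

Adiabatic: W = (P₁V₁ − P₂V₂)/(γ − 1) with γ = 5/3.
P₁V₁ = 18170 J, P₂V₂ = 27713 J.
W = (18170 − 27713) / 0.6667 = -14314 J.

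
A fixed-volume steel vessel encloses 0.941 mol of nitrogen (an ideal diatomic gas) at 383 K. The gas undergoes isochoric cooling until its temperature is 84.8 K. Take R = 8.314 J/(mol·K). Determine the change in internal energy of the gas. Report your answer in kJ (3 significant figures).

Constant volume ⇒ W = 0, so Q = ΔU = nCᵥΔT with Cᵥ = 5R/2 = 20.79 J/(mol·K).
ΔU = (0.941)(20.79)(84.8 − 383) = -5832 J.

ΔU ≈ -5.83 kJ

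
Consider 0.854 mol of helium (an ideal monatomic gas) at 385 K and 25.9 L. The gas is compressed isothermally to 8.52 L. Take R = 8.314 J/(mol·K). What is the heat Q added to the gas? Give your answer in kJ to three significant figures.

Q ≈ -3.04 kJ

Isothermal ⇒ ΔU = 0, so Q = W = nRT ln(V₂/V₁).
Q = (0.854)(8.314)(385) ln(8.52/25.9) = 2734 × -1.112 = -3039 J.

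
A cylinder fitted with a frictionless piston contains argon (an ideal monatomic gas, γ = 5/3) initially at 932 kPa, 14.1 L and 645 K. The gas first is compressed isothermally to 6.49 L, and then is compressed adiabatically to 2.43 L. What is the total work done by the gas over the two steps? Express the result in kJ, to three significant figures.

Step 1 (isothermal): W = P₁V₁ ln(V₂/V₁) = (13141) ln(6.49/14.1) = -10196 J.
After step 1: P = 2025 kPa, V = 6.49 L, T = 645 K.
Step 2 (adiabatic): W = (P₁V₁ − P₂V₂)/(γ−1) = (13141 − 25297)/0.667 = -18233 J.
W_total = -10196 − 18233 = -28429 J.

W_total ≈ -28.4 kJ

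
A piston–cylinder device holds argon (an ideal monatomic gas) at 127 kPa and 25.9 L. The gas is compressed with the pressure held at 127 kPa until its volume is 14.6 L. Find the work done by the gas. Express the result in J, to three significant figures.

Isobaric: W = P ΔV.
W = (127 kPa)(14.6 − 25.9 L) = (127)(-11.3) = -1435 J.

W ≈ -1440 J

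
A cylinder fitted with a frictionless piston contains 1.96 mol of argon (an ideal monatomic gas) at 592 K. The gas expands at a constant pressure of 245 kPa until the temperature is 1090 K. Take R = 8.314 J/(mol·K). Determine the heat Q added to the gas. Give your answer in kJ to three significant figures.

Q ≈ 20.3 kJ

Isobaric: W = nRΔT = (1.96)(8.314)(498) = 8115 J.
ΔU = nCᵥΔT with Cᵥ = 3R/2: ΔU = (1.96)(12.47)(498) = 12173 J.
Q = ΔU + W = 12173 + 8115 = 20288 J.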